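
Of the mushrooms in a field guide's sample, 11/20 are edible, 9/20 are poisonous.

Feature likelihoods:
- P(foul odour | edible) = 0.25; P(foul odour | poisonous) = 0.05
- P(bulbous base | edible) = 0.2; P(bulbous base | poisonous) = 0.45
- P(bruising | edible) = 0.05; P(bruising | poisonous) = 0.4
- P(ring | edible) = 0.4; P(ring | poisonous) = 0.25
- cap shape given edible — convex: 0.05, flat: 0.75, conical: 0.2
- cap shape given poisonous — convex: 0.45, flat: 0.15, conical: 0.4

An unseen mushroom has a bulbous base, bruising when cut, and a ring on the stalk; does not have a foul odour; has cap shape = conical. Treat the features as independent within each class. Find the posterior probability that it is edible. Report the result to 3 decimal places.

0.041

edible: 0.55 × (1−0.25) × 0.2 × 0.05 × 0.4 × 0.2 = 0.00033
poisonous: 0.45 × (1−0.05) × 0.45 × 0.4 × 0.25 × 0.4 = 0.007695
P(edible | x) = 0.00033 / 0.008025 ≈ 0.041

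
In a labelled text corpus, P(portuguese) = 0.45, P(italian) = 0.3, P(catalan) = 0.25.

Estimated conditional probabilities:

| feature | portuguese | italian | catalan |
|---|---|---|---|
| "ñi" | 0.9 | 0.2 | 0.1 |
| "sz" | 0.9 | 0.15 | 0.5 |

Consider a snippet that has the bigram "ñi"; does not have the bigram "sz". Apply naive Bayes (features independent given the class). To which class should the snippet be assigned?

portuguese: 0.45 × 0.9 × (1−0.9) = 0.0405
italian: 0.3 × 0.2 × (1−0.15) = 0.051
catalan: 0.25 × 0.1 × (1−0.5) = 0.0125
Highest score → italian.

italian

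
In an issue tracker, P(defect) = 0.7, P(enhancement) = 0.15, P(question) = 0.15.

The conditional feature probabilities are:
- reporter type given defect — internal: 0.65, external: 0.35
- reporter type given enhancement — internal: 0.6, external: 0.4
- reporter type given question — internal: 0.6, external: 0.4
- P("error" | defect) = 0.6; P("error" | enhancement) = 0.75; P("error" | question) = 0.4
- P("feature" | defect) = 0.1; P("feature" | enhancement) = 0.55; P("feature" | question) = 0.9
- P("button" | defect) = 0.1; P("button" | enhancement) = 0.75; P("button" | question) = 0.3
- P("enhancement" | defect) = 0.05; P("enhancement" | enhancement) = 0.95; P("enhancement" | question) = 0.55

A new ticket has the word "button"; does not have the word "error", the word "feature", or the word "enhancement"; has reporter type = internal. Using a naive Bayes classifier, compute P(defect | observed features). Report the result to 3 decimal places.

defect: 0.7 × 0.65 × (1−0.6) × (1−0.1) × 0.1 × (1−0.05) = 0.015561
enhancement: 0.15 × 0.6 × (1−0.75) × (1−0.55) × 0.75 × (1−0.95) = 0.0003796875
question: 0.15 × 0.6 × (1−0.4) × (1−0.9) × 0.3 × (1−0.55) = 0.000729
P(defect | x) = 0.015561 / 0.0166696875 ≈ 0.933

0.933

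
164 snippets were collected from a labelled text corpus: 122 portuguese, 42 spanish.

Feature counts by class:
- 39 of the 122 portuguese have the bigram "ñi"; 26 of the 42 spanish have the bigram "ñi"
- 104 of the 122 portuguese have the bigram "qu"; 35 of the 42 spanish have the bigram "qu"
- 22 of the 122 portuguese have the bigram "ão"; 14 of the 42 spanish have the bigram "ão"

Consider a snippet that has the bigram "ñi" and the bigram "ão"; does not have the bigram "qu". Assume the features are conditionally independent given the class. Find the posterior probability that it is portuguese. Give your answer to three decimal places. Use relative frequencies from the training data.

0.418

portuguese: (122/164) × (39/122) × (18/122) × (22/122) ≈ 0.00632698
spanish: (42/164) × (26/42) × (7/42) × (14/42) ≈ 0.00880759
P(portuguese | x) = 0.00632698 / 0.01513457 ≈ 0.418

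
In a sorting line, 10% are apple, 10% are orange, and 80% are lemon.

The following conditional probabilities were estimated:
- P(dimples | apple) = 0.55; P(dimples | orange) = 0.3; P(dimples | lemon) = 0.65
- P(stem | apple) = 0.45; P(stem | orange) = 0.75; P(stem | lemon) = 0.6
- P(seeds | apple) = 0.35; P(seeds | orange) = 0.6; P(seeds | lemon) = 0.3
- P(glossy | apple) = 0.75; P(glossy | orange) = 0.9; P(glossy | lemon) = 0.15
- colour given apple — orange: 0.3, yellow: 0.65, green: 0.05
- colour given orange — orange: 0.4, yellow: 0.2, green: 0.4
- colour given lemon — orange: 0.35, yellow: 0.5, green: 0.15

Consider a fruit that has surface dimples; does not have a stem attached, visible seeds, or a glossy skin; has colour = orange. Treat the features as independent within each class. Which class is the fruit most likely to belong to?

apple: 0.1 × 0.55 × (1−0.45) × (1−0.35) × (1−0.75) × 0.3 = 0.0014746875
orange: 0.1 × 0.3 × (1−0.75) × (1−0.6) × (1−0.9) × 0.4 = 0.00012
lemon: 0.8 × 0.65 × (1−0.6) × (1−0.3) × (1−0.15) × 0.35 = 0.043316
Highest score → lemon.

lemon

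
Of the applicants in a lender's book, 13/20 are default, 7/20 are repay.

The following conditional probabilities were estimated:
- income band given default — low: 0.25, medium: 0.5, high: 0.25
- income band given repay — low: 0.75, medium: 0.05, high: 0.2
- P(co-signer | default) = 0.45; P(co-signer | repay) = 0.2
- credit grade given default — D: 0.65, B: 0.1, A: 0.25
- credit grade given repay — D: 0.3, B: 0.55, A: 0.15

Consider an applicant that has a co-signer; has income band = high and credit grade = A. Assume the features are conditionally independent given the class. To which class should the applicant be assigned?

default: 0.65 × 0.25 × 0.45 × 0.25 = 0.01828125
repay: 0.35 × 0.2 × 0.2 × 0.15 = 0.0021
Highest score → default.

default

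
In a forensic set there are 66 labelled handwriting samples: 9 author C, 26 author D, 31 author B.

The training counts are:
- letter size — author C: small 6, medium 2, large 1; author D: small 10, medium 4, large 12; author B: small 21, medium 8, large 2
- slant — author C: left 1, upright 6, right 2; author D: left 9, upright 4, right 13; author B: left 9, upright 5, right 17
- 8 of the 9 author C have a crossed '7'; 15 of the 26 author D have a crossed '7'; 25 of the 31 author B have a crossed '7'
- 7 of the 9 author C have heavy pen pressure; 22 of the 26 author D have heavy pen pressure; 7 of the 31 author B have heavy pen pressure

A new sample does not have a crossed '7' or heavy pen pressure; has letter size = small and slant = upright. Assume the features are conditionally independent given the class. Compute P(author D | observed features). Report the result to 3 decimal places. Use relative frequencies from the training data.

author C: (9/66) × (6/9) × (6/9) × (1/9) × (2/9) ≈ 0.00149645
author D: (26/66) × (10/26) × (4/26) × (11/26) × (4/26) ≈ 0.00151722
author B: (31/66) × (21/31) × (5/31) × (6/31) × (24/31) ≈ 0.00768994
P(author D | x) = 0.00151722 / 0.01070361 ≈ 0.142

0.142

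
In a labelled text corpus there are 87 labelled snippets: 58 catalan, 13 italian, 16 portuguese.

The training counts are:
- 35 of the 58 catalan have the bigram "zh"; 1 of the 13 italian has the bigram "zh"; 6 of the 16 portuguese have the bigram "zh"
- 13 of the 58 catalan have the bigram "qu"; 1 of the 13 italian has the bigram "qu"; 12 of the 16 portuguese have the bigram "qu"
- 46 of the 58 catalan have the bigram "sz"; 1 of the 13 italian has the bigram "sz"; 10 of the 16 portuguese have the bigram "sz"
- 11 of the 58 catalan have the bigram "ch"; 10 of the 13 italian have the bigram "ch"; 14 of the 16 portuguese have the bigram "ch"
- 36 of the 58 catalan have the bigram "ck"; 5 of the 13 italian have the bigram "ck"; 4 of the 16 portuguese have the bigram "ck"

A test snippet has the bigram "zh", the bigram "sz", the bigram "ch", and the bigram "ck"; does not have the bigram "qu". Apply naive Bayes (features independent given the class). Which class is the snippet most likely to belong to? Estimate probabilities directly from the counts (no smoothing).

catalan

catalan: (58/87) × (35/58) × (45/58) × (46/58) × (11/58) × (36/58) ≈ 0.0291409
italian: (13/87) × (1/13) × (12/13) × (1/13) × (10/13) × (5/13) ≈ 0.000241467
portuguese: (16/87) × (6/16) × (4/16) × (10/16) × (14/16) × (4/16) ≈ 0.00235722
Highest score → catalan.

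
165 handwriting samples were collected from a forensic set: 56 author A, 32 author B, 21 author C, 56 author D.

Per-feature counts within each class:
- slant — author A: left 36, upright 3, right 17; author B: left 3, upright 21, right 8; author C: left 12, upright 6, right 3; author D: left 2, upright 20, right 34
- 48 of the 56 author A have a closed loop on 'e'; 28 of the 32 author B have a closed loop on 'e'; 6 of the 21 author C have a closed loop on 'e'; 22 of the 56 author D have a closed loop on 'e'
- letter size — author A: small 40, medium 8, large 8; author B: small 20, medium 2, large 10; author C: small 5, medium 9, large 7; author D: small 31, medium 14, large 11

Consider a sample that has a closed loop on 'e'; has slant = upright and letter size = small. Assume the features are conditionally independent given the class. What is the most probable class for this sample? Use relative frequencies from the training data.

author A: (56/165) × (3/56) × (48/56) × (40/56) ≈ 0.0111317
author B: (32/165) × (21/32) × (28/32) × (20/32) ≈ 0.0696023
author C: (21/165) × (6/21) × (6/21) × (5/21) ≈ 0.00247372
author D: (56/165) × (20/56) × (22/56) × (31/56) ≈ 0.0263605
Highest score → author B.

author B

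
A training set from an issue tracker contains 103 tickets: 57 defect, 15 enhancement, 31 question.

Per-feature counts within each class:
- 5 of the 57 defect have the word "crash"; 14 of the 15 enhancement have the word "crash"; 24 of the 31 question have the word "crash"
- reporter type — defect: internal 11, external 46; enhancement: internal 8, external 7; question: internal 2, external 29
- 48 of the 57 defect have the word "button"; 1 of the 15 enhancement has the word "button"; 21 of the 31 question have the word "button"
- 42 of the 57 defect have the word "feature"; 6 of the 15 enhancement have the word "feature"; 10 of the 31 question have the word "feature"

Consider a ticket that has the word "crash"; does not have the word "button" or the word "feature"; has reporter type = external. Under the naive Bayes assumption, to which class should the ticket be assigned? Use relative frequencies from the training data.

defect: (57/103) × (5/57) × (46/57) × (9/57) × (15/57) ≈ 0.0016278
enhancement: (15/103) × (14/15) × (7/15) × (14/15) × (9/15) ≈ 0.035521
question: (31/103) × (24/31) × (29/31) × (10/31) × (21/31) ≈ 0.0476328
Highest score → question.

question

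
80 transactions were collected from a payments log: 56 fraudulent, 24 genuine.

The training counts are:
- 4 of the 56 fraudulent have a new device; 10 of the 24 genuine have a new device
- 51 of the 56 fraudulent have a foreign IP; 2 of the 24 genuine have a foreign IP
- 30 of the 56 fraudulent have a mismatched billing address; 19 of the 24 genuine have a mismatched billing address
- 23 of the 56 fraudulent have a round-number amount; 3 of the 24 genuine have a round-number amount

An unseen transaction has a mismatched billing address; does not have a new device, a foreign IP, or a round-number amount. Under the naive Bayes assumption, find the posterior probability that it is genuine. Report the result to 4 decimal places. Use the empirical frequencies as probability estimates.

0.8585

fraudulent: (56/80) × (52/56) × (5/56) × (30/56) × (33/56) ≈ 0.0183212
genuine: (24/80) × (14/24) × (22/24) × (19/24) × (21/24) ≈ 0.111122
P(genuine | x) = 0.111122 / 0.1294432 ≈ 0.8585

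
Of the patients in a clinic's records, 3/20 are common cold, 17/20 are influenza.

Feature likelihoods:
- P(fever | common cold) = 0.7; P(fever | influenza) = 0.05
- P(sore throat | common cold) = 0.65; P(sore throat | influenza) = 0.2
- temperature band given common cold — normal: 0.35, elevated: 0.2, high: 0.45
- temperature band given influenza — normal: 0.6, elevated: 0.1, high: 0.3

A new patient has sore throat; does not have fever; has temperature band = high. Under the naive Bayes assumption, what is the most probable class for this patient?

influenza

common cold: 0.15 × (1−0.7) × 0.65 × 0.45 = 0.0131625
influenza: 0.85 × (1−0.05) × 0.2 × 0.3 = 0.04845
Highest score → influenza.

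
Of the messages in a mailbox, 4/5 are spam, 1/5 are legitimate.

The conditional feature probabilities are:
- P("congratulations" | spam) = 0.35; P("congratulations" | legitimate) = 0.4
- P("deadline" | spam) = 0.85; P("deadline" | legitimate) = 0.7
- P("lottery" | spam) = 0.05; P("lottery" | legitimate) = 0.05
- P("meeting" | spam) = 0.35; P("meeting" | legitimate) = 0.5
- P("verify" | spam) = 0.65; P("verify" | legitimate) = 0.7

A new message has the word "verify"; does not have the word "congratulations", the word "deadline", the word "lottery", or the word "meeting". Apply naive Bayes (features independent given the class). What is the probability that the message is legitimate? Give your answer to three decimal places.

spam: 0.8 × (1−0.35) × (1−0.85) × (1−0.05) × (1−0.35) × 0.65 = 0.03130725
legitimate: 0.2 × (1−0.4) × (1−0.7) × (1−0.05) × (1−0.5) × 0.7 = 0.01197
P(legitimate | x) = 0.01197 / 0.04327725 ≈ 0.277

0.277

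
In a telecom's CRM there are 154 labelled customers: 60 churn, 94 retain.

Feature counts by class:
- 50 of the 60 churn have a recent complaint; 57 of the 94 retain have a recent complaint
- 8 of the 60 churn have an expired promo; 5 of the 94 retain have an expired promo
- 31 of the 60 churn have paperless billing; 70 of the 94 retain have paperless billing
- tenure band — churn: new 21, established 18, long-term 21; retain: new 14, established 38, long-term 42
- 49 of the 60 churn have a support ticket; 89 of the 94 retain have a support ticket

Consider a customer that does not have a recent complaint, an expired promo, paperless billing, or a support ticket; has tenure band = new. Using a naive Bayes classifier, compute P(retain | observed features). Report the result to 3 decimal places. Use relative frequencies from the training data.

churn: (60/154) × (10/60) × (52/60) × (29/60) × (21/60) × (11/60) ≈ 0.00174537
retain: (94/154) × (37/94) × (89/94) × (24/94) × (14/94) × (5/94) ≈ 0.000460118
P(retain | x) = 0.000460118 / 0.002205488 ≈ 0.209

0.209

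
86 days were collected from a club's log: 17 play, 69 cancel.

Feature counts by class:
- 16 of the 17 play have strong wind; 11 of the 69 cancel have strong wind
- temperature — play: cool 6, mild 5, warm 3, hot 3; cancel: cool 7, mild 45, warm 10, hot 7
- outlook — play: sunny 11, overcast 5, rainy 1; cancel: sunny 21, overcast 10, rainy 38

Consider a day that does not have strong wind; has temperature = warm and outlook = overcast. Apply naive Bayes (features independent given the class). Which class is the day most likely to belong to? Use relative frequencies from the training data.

play: (17/86) × (1/17) × (3/17) × (5/17) ≈ 0.000603525
cancel: (69/86) × (58/69) × (10/69) × (10/69) ≈ 0.0141655
Highest score → cancel.

cancel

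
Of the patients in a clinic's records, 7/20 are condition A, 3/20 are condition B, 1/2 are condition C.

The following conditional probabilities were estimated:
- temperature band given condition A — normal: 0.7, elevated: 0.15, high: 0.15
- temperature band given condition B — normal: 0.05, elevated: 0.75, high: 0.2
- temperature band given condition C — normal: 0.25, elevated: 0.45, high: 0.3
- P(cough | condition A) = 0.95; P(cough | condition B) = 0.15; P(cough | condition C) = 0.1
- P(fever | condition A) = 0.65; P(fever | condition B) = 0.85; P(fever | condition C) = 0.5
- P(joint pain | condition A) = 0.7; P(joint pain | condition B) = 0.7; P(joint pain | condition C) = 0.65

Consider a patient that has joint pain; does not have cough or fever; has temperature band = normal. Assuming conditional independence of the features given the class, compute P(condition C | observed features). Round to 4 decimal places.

0.9088

condition A: 0.35 × 0.7 × (1−0.95) × (1−0.65) × 0.7 = 0.00300125
condition B: 0.15 × 0.05 × (1−0.15) × (1−0.85) × 0.7 = 0.000669375
condition C: 0.5 × 0.25 × (1−0.1) × (1−0.5) × 0.65 = 0.0365625
P(condition C | x) = 0.0365625 / 0.040233125 ≈ 0.9088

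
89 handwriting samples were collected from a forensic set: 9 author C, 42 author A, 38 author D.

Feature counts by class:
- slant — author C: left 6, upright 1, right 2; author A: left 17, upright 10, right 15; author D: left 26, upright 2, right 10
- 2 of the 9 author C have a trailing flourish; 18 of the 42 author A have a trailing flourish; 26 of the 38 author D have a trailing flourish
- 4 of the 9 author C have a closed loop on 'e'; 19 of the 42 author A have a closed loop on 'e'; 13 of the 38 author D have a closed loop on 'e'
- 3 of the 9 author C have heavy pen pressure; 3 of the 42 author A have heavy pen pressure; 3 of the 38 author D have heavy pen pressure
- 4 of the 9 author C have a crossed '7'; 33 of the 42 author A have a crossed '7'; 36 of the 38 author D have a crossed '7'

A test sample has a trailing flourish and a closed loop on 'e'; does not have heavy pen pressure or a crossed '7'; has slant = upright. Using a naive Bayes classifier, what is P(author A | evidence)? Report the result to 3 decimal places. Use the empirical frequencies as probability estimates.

author C: (9/89) × (1/9) × (2/9) × (4/9) × (6/9) × (5/9) ≈ 0.000411009
author A: (42/89) × (10/42) × (18/42) × (19/42) × (39/42) × (9/42) ≈ 0.00433457
author D: (38/89) × (2/38) × (26/38) × (13/38) × (35/38) × (2/38) ≈ 0.000254988
P(author A | x) = 0.00433457 / 0.005000567 ≈ 0.867

0.867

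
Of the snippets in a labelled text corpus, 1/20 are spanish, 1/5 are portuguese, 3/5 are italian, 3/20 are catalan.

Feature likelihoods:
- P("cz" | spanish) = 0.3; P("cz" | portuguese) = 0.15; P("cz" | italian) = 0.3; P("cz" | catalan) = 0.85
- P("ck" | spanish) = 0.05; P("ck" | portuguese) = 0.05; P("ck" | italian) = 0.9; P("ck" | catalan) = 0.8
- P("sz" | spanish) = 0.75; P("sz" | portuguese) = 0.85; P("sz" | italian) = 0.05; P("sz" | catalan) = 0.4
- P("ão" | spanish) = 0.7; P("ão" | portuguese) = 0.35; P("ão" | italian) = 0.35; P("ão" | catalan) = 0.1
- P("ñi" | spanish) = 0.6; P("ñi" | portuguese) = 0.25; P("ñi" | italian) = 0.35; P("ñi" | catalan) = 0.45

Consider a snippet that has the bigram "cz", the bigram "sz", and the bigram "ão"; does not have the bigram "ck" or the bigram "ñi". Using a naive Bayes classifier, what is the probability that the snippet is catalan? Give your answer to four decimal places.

spanish: 0.05 × 0.3 × (1−0.05) × 0.75 × 0.7 × (1−0.6) = 0.0029925
portuguese: 0.2 × 0.15 × (1−0.05) × 0.85 × 0.35 × (1−0.25) = 0.0063590625
italian: 0.6 × 0.3 × (1−0.9) × 0.05 × 0.35 × (1−0.35) = 0.00020475
catalan: 0.15 × 0.85 × (1−0.8) × 0.4 × 0.1 × (1−0.45) = 0.000561
P(catalan | x) = 0.000561 / 0.0101173125 ≈ 0.0554

0.0554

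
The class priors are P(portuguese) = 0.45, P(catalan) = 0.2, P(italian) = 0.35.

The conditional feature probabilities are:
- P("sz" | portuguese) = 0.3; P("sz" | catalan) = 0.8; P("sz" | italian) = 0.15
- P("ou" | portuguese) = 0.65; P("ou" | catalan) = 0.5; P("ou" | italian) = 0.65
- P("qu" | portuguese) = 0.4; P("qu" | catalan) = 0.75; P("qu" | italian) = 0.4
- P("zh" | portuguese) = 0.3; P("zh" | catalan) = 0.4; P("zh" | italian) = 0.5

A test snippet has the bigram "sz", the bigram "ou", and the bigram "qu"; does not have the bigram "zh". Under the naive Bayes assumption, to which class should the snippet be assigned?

catalan

portuguese: 0.45 × 0.3 × 0.65 × 0.4 × (1−0.3) = 0.02457
catalan: 0.2 × 0.8 × 0.5 × 0.75 × (1−0.4) = 0.036
italian: 0.35 × 0.15 × 0.65 × 0.4 × (1−0.5) = 0.006825
Highest score → catalan.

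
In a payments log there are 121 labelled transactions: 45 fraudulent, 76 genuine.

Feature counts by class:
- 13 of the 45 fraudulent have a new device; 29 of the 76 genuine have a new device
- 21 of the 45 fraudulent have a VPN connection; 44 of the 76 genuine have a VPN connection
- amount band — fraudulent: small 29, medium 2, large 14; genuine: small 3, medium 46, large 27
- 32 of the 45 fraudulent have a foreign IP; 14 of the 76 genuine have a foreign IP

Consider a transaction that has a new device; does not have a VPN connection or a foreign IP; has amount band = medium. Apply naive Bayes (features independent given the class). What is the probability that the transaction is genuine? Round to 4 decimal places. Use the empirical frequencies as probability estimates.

0.9854

fraudulent: (45/121) × (13/45) × (24/45) × (2/45) × (13/45) ≈ 0.000735707
genuine: (76/121) × (29/76) × (32/76) × (46/76) × (62/76) ≈ 0.0498278
P(genuine | x) = 0.0498278 / 0.050563507 ≈ 0.9854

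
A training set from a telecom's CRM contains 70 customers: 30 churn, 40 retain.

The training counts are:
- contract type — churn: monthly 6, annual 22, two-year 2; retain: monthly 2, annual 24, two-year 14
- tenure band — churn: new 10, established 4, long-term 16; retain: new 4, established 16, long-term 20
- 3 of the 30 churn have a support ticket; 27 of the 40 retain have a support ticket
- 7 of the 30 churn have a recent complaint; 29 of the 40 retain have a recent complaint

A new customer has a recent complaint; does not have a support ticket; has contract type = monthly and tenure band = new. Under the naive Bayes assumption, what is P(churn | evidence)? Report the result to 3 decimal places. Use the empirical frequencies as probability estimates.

0.899

churn: (30/70) × (6/30) × (10/30) × (27/30) × (7/30) = 0.006
retain: (40/70) × (2/40) × (4/40) × (13/40) × (29/40) ≈ 0.000673214
P(churn | x) = 0.006 / 0.006673214 ≈ 0.899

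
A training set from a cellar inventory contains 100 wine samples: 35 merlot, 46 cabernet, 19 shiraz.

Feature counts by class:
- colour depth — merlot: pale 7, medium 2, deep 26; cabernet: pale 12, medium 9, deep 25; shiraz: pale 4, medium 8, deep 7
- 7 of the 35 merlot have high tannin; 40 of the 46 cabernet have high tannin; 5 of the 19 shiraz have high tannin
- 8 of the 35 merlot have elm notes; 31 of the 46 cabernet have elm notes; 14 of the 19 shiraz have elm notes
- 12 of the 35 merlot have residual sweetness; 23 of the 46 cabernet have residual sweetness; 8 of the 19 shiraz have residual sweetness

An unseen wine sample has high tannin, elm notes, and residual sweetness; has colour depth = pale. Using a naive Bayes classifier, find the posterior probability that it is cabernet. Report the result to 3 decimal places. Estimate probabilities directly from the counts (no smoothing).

0.890

merlot: (35/100) × (7/35) × (7/35) × (8/35) × (12/35) ≈ 0.00109714
cabernet: (46/100) × (12/46) × (40/46) × (31/46) × (23/46) ≈ 0.0351607
shiraz: (19/100) × (4/19) × (5/19) × (14/19) × (8/19) ≈ 0.00326578
P(cabernet | x) = 0.0351607 / 0.03952362 ≈ 0.890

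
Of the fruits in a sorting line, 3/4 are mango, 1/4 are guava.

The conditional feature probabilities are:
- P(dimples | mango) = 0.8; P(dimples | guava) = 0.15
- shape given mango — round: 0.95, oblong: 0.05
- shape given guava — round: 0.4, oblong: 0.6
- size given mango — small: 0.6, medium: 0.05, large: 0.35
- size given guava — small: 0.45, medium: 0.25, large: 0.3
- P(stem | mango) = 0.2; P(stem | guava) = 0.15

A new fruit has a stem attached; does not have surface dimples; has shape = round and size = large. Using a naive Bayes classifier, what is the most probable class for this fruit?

mango

mango: 0.75 × (1−0.8) × 0.95 × 0.35 × 0.2 = 0.009975
guava: 0.25 × (1−0.15) × 0.4 × 0.3 × 0.15 = 0.003825
Highest score → mango.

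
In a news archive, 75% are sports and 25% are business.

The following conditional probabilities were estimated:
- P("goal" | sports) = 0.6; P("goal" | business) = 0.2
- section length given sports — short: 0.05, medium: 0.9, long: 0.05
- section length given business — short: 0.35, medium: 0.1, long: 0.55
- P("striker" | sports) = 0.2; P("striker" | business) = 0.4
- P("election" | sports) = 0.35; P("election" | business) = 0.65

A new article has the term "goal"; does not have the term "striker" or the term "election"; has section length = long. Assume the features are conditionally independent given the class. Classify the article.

sports

sports: 0.75 × 0.6 × 0.05 × (1−0.2) × (1−0.35) = 0.0117
business: 0.25 × 0.2 × 0.55 × (1−0.4) × (1−0.65) = 0.005775
Highest score → sports.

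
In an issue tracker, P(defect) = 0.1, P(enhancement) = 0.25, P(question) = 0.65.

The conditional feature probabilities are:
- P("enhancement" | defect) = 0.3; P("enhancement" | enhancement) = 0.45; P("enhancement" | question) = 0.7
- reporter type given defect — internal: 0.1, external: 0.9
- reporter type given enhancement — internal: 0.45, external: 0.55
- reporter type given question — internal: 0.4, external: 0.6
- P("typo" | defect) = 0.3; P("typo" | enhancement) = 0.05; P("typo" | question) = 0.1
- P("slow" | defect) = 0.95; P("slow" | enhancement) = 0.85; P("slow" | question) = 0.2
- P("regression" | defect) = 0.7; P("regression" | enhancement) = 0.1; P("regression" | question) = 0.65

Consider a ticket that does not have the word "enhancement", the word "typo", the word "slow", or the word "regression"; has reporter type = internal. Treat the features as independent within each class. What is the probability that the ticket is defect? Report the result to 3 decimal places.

defect: 0.1 × (1−0.3) × 0.1 × (1−0.3) × (1−0.95) × (1−0.7) = 0.0000735
enhancement: 0.25 × (1−0.45) × 0.45 × (1−0.05) × (1−0.85) × (1−0.1) = 0.00793546875
question: 0.65 × (1−0.7) × 0.4 × (1−0.1) × (1−0.2) × (1−0.65) = 0.019656
P(defect | x) = 0.0000735 / 0.02766496875 ≈ 0.003

0.003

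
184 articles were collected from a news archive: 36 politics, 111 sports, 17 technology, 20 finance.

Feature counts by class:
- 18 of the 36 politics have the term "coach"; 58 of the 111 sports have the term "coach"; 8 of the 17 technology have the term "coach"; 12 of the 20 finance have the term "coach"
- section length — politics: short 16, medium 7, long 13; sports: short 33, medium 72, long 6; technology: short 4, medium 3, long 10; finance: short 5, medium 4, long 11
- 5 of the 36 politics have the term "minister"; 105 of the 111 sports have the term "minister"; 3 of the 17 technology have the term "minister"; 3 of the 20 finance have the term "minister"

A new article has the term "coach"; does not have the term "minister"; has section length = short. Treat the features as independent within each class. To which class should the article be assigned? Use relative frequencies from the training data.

politics: (36/184) × (18/36) × (16/36) × (31/36) ≈ 0.0374396
sports: (111/184) × (58/111) × (33/111) × (6/111) ≈ 0.00506558
technology: (17/184) × (8/17) × (4/17) × (14/17) ≈ 0.00842485
finance: (20/184) × (12/20) × (5/20) × (17/20) ≈ 0.0138587
Highest score → politics.

politics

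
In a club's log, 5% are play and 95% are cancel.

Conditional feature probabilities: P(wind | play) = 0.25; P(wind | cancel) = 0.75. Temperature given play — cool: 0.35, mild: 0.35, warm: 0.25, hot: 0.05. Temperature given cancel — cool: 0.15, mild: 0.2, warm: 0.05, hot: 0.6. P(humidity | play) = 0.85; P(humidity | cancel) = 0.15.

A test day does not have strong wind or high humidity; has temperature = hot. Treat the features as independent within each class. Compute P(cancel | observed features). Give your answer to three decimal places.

0.998

play: 0.05 × (1−0.25) × 0.05 × (1−0.85) = 0.00028125
cancel: 0.95 × (1−0.75) × 0.6 × (1−0.15) = 0.121125
P(cancel | x) = 0.121125 / 0.12140625 ≈ 0.998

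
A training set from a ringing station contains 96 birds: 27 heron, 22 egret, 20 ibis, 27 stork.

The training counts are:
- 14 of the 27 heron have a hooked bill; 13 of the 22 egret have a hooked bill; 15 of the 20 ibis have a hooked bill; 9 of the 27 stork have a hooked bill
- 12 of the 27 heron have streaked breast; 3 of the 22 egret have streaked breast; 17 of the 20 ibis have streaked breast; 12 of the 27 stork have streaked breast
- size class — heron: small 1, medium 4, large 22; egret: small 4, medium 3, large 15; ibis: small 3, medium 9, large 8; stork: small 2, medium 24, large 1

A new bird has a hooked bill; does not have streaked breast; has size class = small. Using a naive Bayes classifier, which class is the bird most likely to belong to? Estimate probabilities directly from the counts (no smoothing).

egret

heron: (27/96) × (14/27) × (15/27) × (1/27) ≈ 0.00300069
egret: (22/96) × (13/22) × (19/22) × (4/22) ≈ 0.0212638
ibis: (20/96) × (15/20) × (3/20) × (3/20) = 0.003515625
stork: (27/96) × (9/27) × (15/27) × (2/27) ≈ 0.00385802
Highest score → egret.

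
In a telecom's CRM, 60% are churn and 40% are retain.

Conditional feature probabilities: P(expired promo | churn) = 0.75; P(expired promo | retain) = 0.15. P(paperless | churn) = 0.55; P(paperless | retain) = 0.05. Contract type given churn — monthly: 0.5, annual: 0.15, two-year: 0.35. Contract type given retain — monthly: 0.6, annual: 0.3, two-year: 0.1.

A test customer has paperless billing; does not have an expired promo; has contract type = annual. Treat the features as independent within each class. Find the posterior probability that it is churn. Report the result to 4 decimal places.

0.7082

churn: 0.6 × (1−0.75) × 0.55 × 0.15 = 0.012375
retain: 0.4 × (1−0.15) × 0.05 × 0.3 = 0.0051
P(churn | x) = 0.012375 / 0.017475 ≈ 0.7082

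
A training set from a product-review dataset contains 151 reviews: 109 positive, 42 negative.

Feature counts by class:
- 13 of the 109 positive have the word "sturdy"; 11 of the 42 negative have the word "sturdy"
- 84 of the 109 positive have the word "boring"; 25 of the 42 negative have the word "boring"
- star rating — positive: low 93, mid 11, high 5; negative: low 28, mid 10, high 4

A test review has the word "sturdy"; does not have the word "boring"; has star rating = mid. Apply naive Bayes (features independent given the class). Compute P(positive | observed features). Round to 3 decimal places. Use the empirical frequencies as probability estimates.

0.221

positive: (109/151) × (13/109) × (25/109) × (11/109) ≈ 0.00199272
negative: (42/151) × (11/42) × (17/42) × (10/42) ≈ 0.00702047
P(positive | x) = 0.00199272 / 0.00901319 ≈ 0.221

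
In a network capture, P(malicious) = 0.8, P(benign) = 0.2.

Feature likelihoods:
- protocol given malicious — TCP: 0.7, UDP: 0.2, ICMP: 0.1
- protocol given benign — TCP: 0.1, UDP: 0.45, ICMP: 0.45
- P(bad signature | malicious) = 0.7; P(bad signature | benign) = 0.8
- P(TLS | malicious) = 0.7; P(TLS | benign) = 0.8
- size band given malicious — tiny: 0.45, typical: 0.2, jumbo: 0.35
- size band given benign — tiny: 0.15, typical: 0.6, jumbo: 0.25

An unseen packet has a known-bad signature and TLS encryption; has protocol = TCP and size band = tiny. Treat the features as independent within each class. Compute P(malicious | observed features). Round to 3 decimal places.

malicious: 0.8 × 0.7 × 0.7 × 0.7 × 0.45 = 0.12348
benign: 0.2 × 0.1 × 0.8 × 0.8 × 0.15 = 0.00192
P(malicious | x) = 0.12348 / 0.1254 ≈ 0.985

0.985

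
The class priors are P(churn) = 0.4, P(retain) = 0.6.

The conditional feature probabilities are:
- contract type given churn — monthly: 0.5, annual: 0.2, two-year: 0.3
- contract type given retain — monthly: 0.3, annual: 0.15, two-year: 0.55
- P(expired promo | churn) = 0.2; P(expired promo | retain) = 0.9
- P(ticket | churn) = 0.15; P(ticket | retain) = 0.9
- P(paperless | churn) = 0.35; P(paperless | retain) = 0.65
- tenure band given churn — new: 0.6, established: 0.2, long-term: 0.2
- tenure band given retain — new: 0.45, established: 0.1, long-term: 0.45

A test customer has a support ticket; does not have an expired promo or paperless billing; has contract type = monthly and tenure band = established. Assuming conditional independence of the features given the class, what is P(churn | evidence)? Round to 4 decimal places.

churn: 0.4 × 0.5 × (1−0.2) × 0.15 × (1−0.35) × 0.2 = 0.00312
retain: 0.6 × 0.3 × (1−0.9) × 0.9 × (1−0.65) × 0.1 = 0.000567
P(churn | x) = 0.00312 / 0.003687 ≈ 0.8462

0.8462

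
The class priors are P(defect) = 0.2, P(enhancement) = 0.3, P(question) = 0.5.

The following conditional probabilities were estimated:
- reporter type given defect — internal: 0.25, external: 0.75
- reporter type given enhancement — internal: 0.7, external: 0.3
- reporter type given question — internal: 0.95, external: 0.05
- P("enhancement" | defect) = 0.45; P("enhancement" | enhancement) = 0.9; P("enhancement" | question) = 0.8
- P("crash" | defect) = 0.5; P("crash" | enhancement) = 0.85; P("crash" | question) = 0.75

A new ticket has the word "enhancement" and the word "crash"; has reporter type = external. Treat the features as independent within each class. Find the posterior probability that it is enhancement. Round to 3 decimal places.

defect: 0.2 × 0.75 × 0.45 × 0.5 = 0.03375
enhancement: 0.3 × 0.3 × 0.9 × 0.85 = 0.06885
question: 0.5 × 0.05 × 0.8 × 0.75 = 0.015
P(enhancement | x) = 0.06885 / 0.1176 ≈ 0.585

0.585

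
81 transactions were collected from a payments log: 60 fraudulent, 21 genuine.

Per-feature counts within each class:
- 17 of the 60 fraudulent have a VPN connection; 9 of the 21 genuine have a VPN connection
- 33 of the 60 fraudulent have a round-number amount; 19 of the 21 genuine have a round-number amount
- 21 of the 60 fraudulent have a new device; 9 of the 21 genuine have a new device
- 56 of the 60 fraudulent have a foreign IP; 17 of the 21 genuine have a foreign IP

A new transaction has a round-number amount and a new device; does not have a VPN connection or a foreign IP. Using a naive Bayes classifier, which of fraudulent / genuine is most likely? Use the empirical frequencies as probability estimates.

genuine

fraudulent: (60/81) × (43/60) × (33/60) × (21/60) × (4/60) ≈ 0.00681276
genuine: (21/81) × (12/21) × (19/21) × (9/21) × (4/21) ≈ 0.0109419
Highest score → genuine.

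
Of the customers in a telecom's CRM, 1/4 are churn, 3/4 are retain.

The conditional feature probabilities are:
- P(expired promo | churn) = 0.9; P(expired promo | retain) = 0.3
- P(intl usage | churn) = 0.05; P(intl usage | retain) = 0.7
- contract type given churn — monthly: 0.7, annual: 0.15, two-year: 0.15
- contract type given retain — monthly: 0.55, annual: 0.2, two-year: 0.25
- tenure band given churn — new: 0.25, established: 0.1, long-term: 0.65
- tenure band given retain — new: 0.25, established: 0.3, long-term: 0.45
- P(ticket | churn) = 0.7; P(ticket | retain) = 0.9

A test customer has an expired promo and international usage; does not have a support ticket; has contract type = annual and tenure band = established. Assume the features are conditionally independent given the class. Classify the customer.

churn: 0.25 × 0.9 × 0.05 × 0.15 × 0.1 × (1−0.7) = 0.000050625
retain: 0.75 × 0.3 × 0.7 × 0.2 × 0.3 × (1−0.9) = 0.000945
Highest score → retain.

retain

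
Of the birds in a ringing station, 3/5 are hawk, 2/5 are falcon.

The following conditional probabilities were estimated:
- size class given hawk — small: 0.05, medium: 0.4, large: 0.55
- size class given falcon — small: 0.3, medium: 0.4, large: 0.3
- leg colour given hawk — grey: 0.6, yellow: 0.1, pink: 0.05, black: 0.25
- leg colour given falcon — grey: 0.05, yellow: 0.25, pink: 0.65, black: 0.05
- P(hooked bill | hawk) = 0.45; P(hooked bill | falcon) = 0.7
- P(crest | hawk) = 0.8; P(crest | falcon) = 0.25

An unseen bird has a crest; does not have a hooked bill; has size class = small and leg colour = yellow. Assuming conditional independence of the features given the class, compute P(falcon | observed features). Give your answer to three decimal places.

hawk: 0.6 × 0.05 × 0.1 × (1−0.45) × 0.8 = 0.00132
falcon: 0.4 × 0.3 × 0.25 × (1−0.7) × 0.25 = 0.00225
P(falcon | x) = 0.00225 / 0.00357 ≈ 0.630

0.630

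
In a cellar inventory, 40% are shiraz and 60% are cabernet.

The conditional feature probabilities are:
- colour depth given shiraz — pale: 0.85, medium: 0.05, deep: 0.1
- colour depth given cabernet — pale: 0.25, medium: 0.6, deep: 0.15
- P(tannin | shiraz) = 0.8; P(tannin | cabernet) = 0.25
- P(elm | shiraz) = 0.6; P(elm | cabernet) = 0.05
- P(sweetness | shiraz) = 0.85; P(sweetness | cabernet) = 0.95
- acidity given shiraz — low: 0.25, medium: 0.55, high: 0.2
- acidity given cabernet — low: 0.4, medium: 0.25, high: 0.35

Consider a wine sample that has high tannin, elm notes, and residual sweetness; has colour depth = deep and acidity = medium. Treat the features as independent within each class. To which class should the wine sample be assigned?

shiraz

shiraz: 0.4 × 0.1 × 0.8 × 0.6 × 0.85 × 0.55 = 0.008976
cabernet: 0.6 × 0.15 × 0.25 × 0.05 × 0.95 × 0.25 = 0.0002671875
Highest score → shiraz.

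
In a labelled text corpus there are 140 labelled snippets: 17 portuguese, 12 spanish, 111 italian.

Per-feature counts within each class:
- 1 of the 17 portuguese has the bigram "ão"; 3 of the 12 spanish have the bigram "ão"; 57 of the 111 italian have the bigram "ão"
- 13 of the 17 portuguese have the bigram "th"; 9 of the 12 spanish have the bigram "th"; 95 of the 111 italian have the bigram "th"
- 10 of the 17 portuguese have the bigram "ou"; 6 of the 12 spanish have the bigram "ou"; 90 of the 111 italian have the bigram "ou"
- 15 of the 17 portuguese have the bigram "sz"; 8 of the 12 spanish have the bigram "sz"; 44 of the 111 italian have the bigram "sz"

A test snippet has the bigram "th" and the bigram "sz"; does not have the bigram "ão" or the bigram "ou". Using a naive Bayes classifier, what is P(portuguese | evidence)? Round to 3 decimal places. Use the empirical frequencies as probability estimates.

portuguese: (17/140) × (16/17) × (13/17) × (7/17) × (15/17) ≈ 0.0317525
spanish: (12/140) × (9/12) × (9/12) × (6/12) × (8/12) ≈ 0.0160714
italian: (111/140) × (54/111) × (95/111) × (21/111) × (44/111) ≈ 0.0247567
P(portuguese | x) = 0.0317525 / 0.0725806 ≈ 0.437

0.437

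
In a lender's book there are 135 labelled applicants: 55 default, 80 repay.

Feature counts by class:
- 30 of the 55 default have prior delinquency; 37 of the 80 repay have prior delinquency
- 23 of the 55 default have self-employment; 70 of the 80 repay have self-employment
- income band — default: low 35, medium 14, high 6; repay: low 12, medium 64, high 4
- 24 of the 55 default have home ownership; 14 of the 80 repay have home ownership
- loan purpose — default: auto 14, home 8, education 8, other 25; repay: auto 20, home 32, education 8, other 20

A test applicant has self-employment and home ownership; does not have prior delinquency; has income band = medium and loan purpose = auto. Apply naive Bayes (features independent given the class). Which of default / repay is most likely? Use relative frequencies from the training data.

repay

default: (55/135) × (25/55) × (23/55) × (14/55) × (24/55) × (14/55) ≈ 0.00218953
repay: (80/135) × (43/80) × (70/80) × (64/80) × (14/80) × (20/80) ≈ 0.00975463
Highest score → repay.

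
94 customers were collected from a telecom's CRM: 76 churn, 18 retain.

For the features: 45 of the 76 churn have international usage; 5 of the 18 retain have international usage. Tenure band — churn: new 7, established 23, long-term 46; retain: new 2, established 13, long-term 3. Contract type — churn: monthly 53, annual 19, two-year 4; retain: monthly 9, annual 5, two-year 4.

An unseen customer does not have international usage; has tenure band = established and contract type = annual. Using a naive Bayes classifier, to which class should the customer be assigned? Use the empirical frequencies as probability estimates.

churn: (76/94) × (31/76) × (23/76) × (19/76) ≈ 0.024951
retain: (18/94) × (13/18) × (13/18) × (5/18) ≈ 0.0277449
Highest score → retain.

retain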